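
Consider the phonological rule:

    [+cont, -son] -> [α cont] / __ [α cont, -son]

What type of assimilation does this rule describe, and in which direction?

The rule copies [cont] (continuancy) from the environment onto the target fricatives; since [±cont] encodes the stop/fricative manner contrast, the assimilating dimension is manner.
Since the environment is written after the underscore, the trigger follows the target; the direction is regressive.

regressive manner assimilation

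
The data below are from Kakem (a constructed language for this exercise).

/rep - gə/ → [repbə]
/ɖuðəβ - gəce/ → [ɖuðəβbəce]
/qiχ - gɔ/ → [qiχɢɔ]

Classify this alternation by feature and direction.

Comparing underlying and surface forms, /g/ → [b] is the alternation; the neighbouring /p/ is constant.
The change velar → bilabial matches the place of the preceding /p/, identifying this as place assimilation.
Manner and voice are unchanged, so the assimilation is partial, not total.
The same holds elsewhere in the data: /g/ → [b] after /β/ (velar → bilabial, matching bilabial); /g/ → [ɢ] after /χ/ (velar → uvular, matching uvular) — only place changes, and always toward the preceding segment.
The trigger is the preceding segment, so the direction is progressive (perseverative).

progressive place assimilation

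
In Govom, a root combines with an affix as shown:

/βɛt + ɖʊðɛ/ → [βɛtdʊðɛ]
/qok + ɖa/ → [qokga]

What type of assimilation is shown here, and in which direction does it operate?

Comparing underlying and surface forms, /ɖ/ → [d] is the alternation; the neighbouring /t/ is constant.
/ɖ/ is retroflex while /t/ is alveolar; the output [d] is alveolar, matching the trigger — so the feature that spreads is place.
Manner and voice are unchanged, so the assimilation is partial, not total.
The same holds elsewhere in the data: /ɖ/ → [g] after /k/ (retroflex → velar, matching velar) — only place changes, and always toward the preceding segment.
Since the segment that changes follows the conditioning segment, the assimilation is progressive.

progressive place assimilation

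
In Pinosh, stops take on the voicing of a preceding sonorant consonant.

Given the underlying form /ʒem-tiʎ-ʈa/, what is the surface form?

[ʒemdiʎɖa]

/t/ is a voiceless alveolar stop. The preceding trigger /m/ is voiced, so /t/ must become voiced as well.
Changing only its voicing to voiced gives [d] — the voiced alveolar stop.
At the second juncture, /ʈ/ likewise becomes [ɖ] adjacent to /ʎ/.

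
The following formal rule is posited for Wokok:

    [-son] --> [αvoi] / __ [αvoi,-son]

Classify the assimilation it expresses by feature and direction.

regressive voicing assimilation

The shared variable α links the value of [voi] on the target to the same value on the neighbouring segment, so voicing is the feature that assimilates.
The conditioning segment sits to the right of the focus bar, meaning the trigger follows the segment that changes — regressive assimilation.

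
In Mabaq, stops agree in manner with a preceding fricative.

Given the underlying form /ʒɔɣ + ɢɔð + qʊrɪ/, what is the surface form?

/ɢ/ is a voiced uvular stop. The preceding trigger /ɣ/ is a fricative, so /ɢ/ must become a fricative as well.
Changing only its manner to fricative gives [ʁ] — the voiced uvular fricative.
The same rule applies at the second boundary: /q/ → [χ] next to /ð/.

[ʒɔɣʁɔðχʊrɪ]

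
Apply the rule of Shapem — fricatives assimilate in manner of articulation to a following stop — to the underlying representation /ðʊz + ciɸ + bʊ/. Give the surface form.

[ðʊdcipbʊ]

The rule targets /z/ (voiced alveolar fricative), which sits before the trigger /c/ (stop).
The voiced alveolar stop is [d], so /z/ → [d].
At the second juncture, /ɸ/ likewise becomes [p] adjacent to /b/.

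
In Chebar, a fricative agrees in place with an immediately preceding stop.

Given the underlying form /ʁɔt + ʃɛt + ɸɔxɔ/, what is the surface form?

/ʃ/ is a voiceless postalveolar fricative. The preceding trigger /t/ is alveolar, so /ʃ/ must become alveolar as well.
The voiceless alveolar fricative is [s], so /ʃ/ → [s].
The same rule applies at the second boundary: /ɸ/ → [s] next to /t/.

[ʁɔtsɛtsɔxɔ]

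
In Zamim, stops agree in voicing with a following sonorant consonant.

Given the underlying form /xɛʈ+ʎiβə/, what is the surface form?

/ʈ/ is a voiceless retroflex stop. The following trigger /ʎ/ is voiced, so /ʈ/ must become voiced as well.
Changing only its voicing to voiced gives [ɖ] — the voiced retroflex stop.

[xɛɖʎiβə]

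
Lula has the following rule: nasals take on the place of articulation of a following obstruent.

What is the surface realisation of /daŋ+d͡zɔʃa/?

[dand͡zɔʃa]

The rule targets /ŋ/ (voiced velar nasal), which sits before the trigger /d͡z/ (alveolar).
Changing only its place to alveolar gives [n] — the voiced alveolar nasal.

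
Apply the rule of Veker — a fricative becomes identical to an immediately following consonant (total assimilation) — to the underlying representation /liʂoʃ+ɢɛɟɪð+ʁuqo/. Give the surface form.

/ʃ/ is the segment targeted by the rule; it sits immediately before /ɢ/, so it assimilates completely and surfaces as [ɢ].
The same rule applies at the second boundary: /ð/ → [ʁ] next to /ʁ/.

[liʂoɢɢɛɟɪʁʁuqo]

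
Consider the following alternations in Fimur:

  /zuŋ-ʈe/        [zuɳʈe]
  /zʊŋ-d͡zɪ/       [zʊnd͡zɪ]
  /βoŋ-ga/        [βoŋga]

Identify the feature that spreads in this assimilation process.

Underlying /ŋ/ is realised as [ɳ] next to /ʈ/; /ʈ/ itself does not change.
The change velar → retroflex matches the place of the following /ʈ/, identifying this as place assimilation.
The other alternating form patterns the same way: /ŋ/ → [n] before /d͡z/ (velar → alveolar, matching alveolar) — only place changes, and always toward the following segment.
No alternation appears in [βoŋga]: there the adjacent consonants already agree in place (/ŋ/ and /g/ are both velar), so this form is consistent with the same rule.

place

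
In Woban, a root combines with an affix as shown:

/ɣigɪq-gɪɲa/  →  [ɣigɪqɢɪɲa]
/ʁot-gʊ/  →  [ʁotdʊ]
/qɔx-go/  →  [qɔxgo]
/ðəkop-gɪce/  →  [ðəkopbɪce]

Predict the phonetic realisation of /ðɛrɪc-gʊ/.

The data show progressive place assimilation: /g/ → [ɢ] after /q/; /g/ → [d] after /t/; /g/ → [b] after /p/. In each pair only place changes, matching the preceding consonant, while manner and voice stay constant.
No alternation appears in [qɔxgo]: there the adjacent consonants already agree in place (/g/ and /x/ are both velar), so this form is consistent with the same rule.
The rule targets /g/ (voiced velar stop), which sits after the trigger /c/ (palatal).
Changing only its place to palatal gives [ɟ] — the voiced palatal stop.

[ðɛrɪcɟʊ]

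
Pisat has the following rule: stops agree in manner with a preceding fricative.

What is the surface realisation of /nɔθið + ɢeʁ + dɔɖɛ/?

[nɔθiðʁeʁzɔɖɛ]

The rule targets /ɢ/ (voiced uvular stop), which sits after the trigger /ð/ (fricative).
The voiced uvular fricative is [ʁ], so /ɢ/ → [ʁ].
At the second juncture, /d/ likewise becomes [z] adjacent to /ʁ/.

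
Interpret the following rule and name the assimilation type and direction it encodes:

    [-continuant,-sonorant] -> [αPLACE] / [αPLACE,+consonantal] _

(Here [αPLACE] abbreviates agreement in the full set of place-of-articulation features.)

progressive place assimilation

The shared variable α links the value of the place features (abbreviated [PLACE]) on the target to the same value on the neighbouring segment, so place is the feature that assimilates.
Since the environment is written before the underscore, the trigger precedes the target; the direction is progressive.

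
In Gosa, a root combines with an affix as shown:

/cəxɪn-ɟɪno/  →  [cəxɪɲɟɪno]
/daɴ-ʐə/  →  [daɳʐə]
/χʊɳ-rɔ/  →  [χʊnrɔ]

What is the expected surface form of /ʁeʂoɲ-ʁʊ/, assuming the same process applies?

[ʁeʂoɴʁʊ]

The data show regressive place assimilation: /n/ → [ɲ] before /ɟ/; /ɴ/ → [ɳ] before /ʐ/; /ɳ/ → [n] before /r/. In each pair only place changes, matching the following consonant, while manner and voice stay constant.
/ɲ/ is a voiced palatal nasal. The following trigger /ʁ/ is uvular, so /ɲ/ must become uvular as well.
Changing only its place to uvular gives [ɴ] — the voiced uvular nasal.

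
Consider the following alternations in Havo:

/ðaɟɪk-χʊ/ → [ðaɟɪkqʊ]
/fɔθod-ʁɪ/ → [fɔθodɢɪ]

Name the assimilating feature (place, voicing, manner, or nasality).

The segment that alternates is /χ/, which surfaces as [q] when adjacent to /k/.
/χ/ is a fricative while /k/ is a stop; the output [q] is a stop, matching the trigger — so the feature that spreads is manner.
The other alternating form patterns the same way: /ʁ/ → [ɢ] after /d/ (fricative → stop, matching a stop) — only manner changes, and always toward the preceding segment.

manner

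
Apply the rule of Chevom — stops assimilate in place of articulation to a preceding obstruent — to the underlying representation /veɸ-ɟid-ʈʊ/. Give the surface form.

[veɸbidtʊ]

/ɟ/ is a voiced palatal stop. The preceding trigger /ɸ/ is bilabial, so /ɟ/ must become bilabial as well.
The voiced bilabial stop is [b], so /ɟ/ → [b].
At the second juncture, /ʈ/ likewise becomes [t] adjacent to /d/.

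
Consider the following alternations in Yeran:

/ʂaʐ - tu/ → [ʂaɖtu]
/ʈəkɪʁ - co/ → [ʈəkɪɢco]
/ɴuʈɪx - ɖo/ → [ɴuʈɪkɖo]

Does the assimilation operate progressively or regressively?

regressive

Underlying /ʐ/ is realised as [ɖ] next to /t/; /t/ itself does not change.
The change fricative → stop matches the manner of the following /t/, identifying this as manner assimilation.
Checking the remaining alternations: /ʁ/ → [ɢ] before /c/ (fricative → stop, matching a stop); /x/ → [k] before /ɖ/ (fricative → stop, matching a stop) — only manner changes, and always toward the following segment.
The trigger is the following segment, so the direction is regressive (anticipatory).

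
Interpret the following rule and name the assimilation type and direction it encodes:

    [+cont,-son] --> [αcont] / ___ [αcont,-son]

regressive manner assimilation

The shared variable α links the value of [cont] on the target to that of the neighbouring obstruent. [cont] distinguishes stops from fricatives — a manner-of-articulation feature — so this is manner assimilation.
Since the environment is written after the underscore, the trigger follows the target; the direction is regressive.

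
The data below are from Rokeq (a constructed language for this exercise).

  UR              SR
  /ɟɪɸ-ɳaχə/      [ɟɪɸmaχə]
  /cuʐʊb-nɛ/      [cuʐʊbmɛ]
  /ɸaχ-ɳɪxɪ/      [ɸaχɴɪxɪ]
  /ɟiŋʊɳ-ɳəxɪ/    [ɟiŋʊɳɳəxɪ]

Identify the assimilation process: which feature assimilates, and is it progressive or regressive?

Comparing underlying and surface forms, /ɳ/ → [m] is the alternation; the neighbouring /ɸ/ is constant.
The change retroflex → bilabial matches the place of the preceding /ɸ/, identifying this as place assimilation.
Manner and voice are unchanged, so the assimilation is partial, not total.
The other alternating forms pattern the same way: /n/ → [m] after /b/ (alveolar → bilabial, matching bilabial); /ɳ/ → [ɴ] after /χ/ (retroflex → uvular, matching uvular) — only place changes, and always toward the preceding segment.
Nothing changes in [ɟiŋʊɳɳəxɪ]: there the adjacent consonants already agree in place (/ɳ/ and /ɳ/ are both retroflex), so this form is consistent with the same rule.
Since the segment that changes follows the conditioning segment, the assimilation is progressive.

progressive place assimilation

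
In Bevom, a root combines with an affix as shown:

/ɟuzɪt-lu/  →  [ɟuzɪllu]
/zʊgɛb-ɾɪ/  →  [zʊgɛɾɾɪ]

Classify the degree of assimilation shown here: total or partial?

total assimilation

Comparing underlying and surface forms, /t/ → [l] is the alternation; the neighbouring /l/ is constant.
The output [l] is identical to the trigger /l/ — every feature (place, manner, voicing) has been copied — so this is total assimilation.
The remaining alternation confirms this: /b/ → [ɾ] before /ɾ/ — in each case the output is a copy of the following consonant.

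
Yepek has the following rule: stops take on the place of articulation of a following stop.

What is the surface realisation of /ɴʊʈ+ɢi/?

/ʈ/ is a voiceless retroflex stop. The following trigger /ɢ/ is uvular, so /ʈ/ must become uvular as well.
The voiceless uvular stop is [q], so /ʈ/ → [q].

[ɴʊqɢi]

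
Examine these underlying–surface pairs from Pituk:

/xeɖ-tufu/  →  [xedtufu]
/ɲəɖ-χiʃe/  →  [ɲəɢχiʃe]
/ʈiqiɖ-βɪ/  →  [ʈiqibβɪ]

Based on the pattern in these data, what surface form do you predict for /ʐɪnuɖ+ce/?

[ʐɪnuɟce]

The data show regressive place assimilation: /ɖ/ → [d] before /t/; /ɖ/ → [ɢ] before /χ/; /ɖ/ → [b] before /β/. In each pair only place changes, matching the following consonant, while manner and voice stay constant.
/ɖ/ is a voiced retroflex stop. The following trigger /c/ is palatal, so /ɖ/ must become palatal as well.
A voiced palatal stop is [ɟ], so the surface segment is [ɟ].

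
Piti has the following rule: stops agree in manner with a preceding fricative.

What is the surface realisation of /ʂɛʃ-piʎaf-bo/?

The rule targets /p/ (voiceless bilabial stop), which sits after the trigger /ʃ/ (fricative).
A voiceless bilabial fricative is [ɸ], so the surface segment is [ɸ].
At the second juncture, /b/ likewise becomes [β] adjacent to /f/.

[ʂɛʃɸiʎafβo]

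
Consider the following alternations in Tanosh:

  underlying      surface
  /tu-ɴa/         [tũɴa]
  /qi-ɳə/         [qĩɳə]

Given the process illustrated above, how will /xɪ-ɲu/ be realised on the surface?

[xɪ̃ɲu]

The data show regressive nasality assimilation (vowel nasalisation): /u/ → [ũ] before /ɴ/; /i/ → [ĩ] before /ɳ/ — a vowel is nasalised by an immediately following nasal consonant.
/ɪ/ sits next to the nasal /ɲ/ and is therefore nasalised to [ɪ̃].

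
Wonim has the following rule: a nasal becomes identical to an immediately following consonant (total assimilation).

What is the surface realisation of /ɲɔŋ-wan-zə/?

/ŋ/ is the segment targeted by the rule; it sits immediately before /w/, so it assimilates completely and surfaces as [w].
At the second juncture, /n/ likewise becomes [z] adjacent to /z/.

[ɲɔwwazzə]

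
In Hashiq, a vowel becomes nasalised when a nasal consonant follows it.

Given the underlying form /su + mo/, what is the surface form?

[sũmo]

/u/ sits next to the nasal /m/ and is therefore nasalised to [ũ].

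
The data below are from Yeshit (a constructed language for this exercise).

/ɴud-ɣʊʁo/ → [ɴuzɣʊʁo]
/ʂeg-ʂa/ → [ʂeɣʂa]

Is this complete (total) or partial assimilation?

partial assimilation

Comparing underlying and surface forms, /d/ → [z] is the alternation; the neighbouring /ɣ/ is constant.
/d/ is a stop while /ɣ/ is a fricative; the output [z] is a fricative, matching the trigger — so the feature that spreads is manner.
Place and voice are unchanged, so the assimilation is partial, not total.
The same holds elsewhere in the data: /g/ → [ɣ] before /ʂ/ (stop → fricative, matching a fricative) — only manner changes, and always toward the following segment.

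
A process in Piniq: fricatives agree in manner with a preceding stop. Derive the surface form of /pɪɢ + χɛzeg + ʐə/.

[pɪɢqɛzegɖə]

/χ/ is a voiceless uvular fricative. The preceding trigger /ɢ/ is a stop, so /χ/ must become a stop as well.
The voiceless uvular stop is [q], so /χ/ → [q].
At the second juncture, /ʐ/ likewise becomes [ɖ] adjacent to /g/.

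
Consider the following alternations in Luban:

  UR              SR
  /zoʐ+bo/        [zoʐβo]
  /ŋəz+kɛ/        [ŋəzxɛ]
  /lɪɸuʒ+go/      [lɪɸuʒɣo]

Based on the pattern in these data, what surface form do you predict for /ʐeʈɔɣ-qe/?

The data show progressive manner assimilation: /b/ → [β] after /ʐ/; /k/ → [x] after /z/; /g/ → [ɣ] after /ʒ/. In each pair only manner changes, matching the preceding consonant, while place and voice stay constant.
/q/ is a voiceless uvular stop. The preceding trigger /ɣ/ is a fricative, so /q/ must become a fricative as well.
A voiceless uvular fricative is [χ], so the surface segment is [χ].

[ʐeʈɔɣχe]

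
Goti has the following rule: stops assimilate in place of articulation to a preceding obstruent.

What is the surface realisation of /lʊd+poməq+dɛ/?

/p/ is a voiceless bilabial stop. The preceding trigger /d/ is alveolar, so /p/ must become alveolar as well.
A voiceless alveolar stop is [t], so the surface segment is [t].
At the second juncture, /d/ likewise becomes [ɢ] adjacent to /q/.

[lʊdtoməqɢɛ]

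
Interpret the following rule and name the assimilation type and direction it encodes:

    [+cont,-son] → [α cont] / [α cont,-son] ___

The rule copies [cont] (continuancy) from the environment onto the target fricatives; since [±cont] encodes the stop/fricative manner contrast, the assimilating dimension is manner.
The conditioning segment sits to the left of the focus bar, meaning the trigger precedes the segment that changes — progressive assimilation.

progressive manner assimilation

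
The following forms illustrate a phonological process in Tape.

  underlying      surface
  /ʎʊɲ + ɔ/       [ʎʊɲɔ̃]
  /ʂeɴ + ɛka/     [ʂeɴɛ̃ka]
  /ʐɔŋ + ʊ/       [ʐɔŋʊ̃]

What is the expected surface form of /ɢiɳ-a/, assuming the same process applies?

The data show progressive nasality assimilation (vowel nasalisation): /ɔ/ → [ɔ̃] after /ɲ/; /ɛ/ → [ɛ̃] after /ɴ/; /ʊ/ → [ʊ̃] after /ŋ/ — a vowel is nasalised by an immediately preceding nasal consonant.
/a/ sits next to the nasal /ɳ/ and is therefore nasalised to [ã].

[ɢiɳã]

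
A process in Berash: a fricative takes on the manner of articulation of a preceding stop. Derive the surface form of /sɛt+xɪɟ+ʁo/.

/x/ is a voiceless velar fricative. The preceding trigger /t/ is a stop, so /x/ must become a stop as well.
A voiceless velar stop is [k], so the surface segment is [k].
At the second juncture, /ʁ/ likewise becomes [ɢ] adjacent to /ɟ/.

[sɛtkɪɟɢo]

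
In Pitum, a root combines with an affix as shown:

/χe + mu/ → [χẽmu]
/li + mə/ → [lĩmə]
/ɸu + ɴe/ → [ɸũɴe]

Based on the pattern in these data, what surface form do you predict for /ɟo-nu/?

[ɟõnu]

The data show regressive nasality assimilation (vowel nasalisation): /e/ → [ẽ] before /m/; /i/ → [ĩ] before /m/; /u/ → [ũ] before /ɴ/ — a vowel is nasalised by an immediately following nasal consonant.
/o/ sits next to the nasal /n/ and is therefore nasalised to [õ].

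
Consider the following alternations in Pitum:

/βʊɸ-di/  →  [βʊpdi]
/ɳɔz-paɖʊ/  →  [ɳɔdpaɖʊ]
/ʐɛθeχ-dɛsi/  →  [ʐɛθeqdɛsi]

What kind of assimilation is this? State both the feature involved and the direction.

regressive manner assimilation

Comparing underlying and surface forms, /ɸ/ → [p] is the alternation; the neighbouring /d/ is constant.
/ɸ/ is a fricative while /d/ is a stop; the output [p] is a stop, matching the trigger — so the feature that spreads is manner.
Place and voice are unchanged, so the assimilation is partial, not total.
Checking the remaining alternations: /z/ → [d] before /p/ (fricative → stop, matching a stop); /χ/ → [q] before /d/ (fricative → stop, matching a stop) — only manner changes, and always toward the following segment.
The trigger is the following segment, so the direction is regressive (anticipatory).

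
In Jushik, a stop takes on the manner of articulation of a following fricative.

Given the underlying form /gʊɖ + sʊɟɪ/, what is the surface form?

The rule targets /ɖ/ (voiced retroflex stop), which sits before the trigger /s/ (fricative).
A voiced retroflex fricative is [ʐ], so the surface segment is [ʐ].

[gʊʐsʊɟɪ]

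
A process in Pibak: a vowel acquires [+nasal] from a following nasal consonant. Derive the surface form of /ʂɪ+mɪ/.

[ʂɪ̃mɪ]

The vowel /ɪ/ is adjacent to the following nasal /m/, so it acquires [+nasal] and surfaces as [ɪ̃].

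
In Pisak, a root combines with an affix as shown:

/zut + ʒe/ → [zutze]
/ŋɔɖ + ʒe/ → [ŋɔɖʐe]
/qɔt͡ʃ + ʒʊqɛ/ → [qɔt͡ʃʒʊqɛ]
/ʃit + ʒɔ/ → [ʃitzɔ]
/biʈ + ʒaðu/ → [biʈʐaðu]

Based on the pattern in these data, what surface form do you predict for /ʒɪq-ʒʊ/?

[ʒɪqʁʊ]

The data show progressive place assimilation: /ʒ/ → [z] after /t/; /ʒ/ → [ʐ] after /ɖ/; /ʒ/ → [ʐ] after /ʈ/. In each pair only place changes, matching the preceding consonant, while manner and voice stay constant.
No alternation appears in [qɔt͡ʃʒʊqɛ]: there the adjacent consonants already agree in place (/ʒ/ and /t͡ʃ/ are both postalveolar), so this form is consistent with the same rule.
/ʒ/ is a voiced postalveolar fricative. The preceding trigger /q/ is uvular, so /ʒ/ must become uvular as well.
A voiced uvular fricative is [ʁ], so the surface segment is [ʁ].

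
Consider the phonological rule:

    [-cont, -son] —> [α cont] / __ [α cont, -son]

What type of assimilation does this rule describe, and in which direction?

regressive manner assimilation

The shared variable α links the value of [cont] on the target to that of the neighbouring obstruent. [cont] distinguishes stops from fricatives — a manner-of-articulation feature — so this is manner assimilation.
Since the environment is written after the underscore, the trigger follows the target; the direction is regressive.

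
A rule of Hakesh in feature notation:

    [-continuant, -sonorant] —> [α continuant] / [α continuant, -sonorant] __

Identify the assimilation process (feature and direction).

The shared variable α links the value of [continuant] on the target to that of the neighbouring obstruent. [continuant] distinguishes stops from fricatives — a manner-of-articulation feature — so this is manner assimilation.
The conditioning segment sits to the left of the focus bar, meaning the trigger precedes the segment that changes — progressive assimilation.

progressive manner assimilation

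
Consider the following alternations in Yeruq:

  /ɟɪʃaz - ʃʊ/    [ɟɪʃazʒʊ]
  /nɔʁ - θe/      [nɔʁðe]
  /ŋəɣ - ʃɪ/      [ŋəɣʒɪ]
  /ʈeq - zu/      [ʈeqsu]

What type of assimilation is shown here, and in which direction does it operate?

Comparing underlying and surface forms, /ʃ/ → [ʒ] is the alternation; the neighbouring /z/ is constant.
/ʃ/ is voiceless while /z/ is voiced; the output [ʒ] is voiced, matching the trigger — so the feature that spreads is voicing.
Place and manner are unchanged, so the assimilation is partial, not total.
The same holds elsewhere in the data: /θ/ → [ð] after /ʁ/ (voiceless → voiced, matching voiced); /ʃ/ → [ʒ] after /ɣ/ (voiceless → voiced, matching voiced); /z/ → [s] after /q/ (voiced → voiceless, matching voiceless) — only voicing changes, and always toward the preceding segment.
The trigger is the preceding segment, so the direction is progressive (perseverative).

progressive voicing assimilation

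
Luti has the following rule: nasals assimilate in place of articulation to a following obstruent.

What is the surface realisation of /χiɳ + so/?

The rule targets /ɳ/ (voiced retroflex nasal), which sits before the trigger /s/ (alveolar).
Changing only its place to alveolar gives [n] — the voiced alveolar nasal.

[χinso]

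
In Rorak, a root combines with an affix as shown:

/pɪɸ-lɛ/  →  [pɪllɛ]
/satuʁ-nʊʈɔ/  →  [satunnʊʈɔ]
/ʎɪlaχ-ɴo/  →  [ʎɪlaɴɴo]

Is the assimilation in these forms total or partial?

The segment that alternates is /ɸ/, which surfaces as [l] when adjacent to /l/.
The output [l] is identical to the trigger /l/ — every feature (place, manner, voicing) has been copied — so this is total assimilation.
The other forms behave the same way: /ʁ/ → [n] before /n/; /χ/ → [ɴ] before /ɴ/ — in each case the output is a copy of the following consonant.

total assimilation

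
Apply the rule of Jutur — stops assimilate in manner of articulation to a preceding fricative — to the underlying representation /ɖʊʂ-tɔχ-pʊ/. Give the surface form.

[ɖʊʂsɔχɸʊ]

The rule targets /t/ (voiceless alveolar stop), which sits after the trigger /ʂ/ (fricative).
A voiceless alveolar fricative is [s], so the surface segment is [s].
At the second juncture, /p/ likewise becomes [ɸ] adjacent to /χ/.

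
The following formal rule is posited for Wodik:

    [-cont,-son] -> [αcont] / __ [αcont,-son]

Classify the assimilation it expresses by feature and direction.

The shared variable α links the value of [cont] on the target to that of the neighbouring obstruent. [cont] distinguishes stops from fricatives — a manner-of-articulation feature — so this is manner assimilation.
Since the environment is written after the underscore, the trigger follows the target; the direction is regressive.

regressive manner assimilation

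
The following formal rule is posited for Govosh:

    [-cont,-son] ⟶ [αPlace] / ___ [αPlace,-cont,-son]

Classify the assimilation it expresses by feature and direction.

regressive place assimilation

The shared variable α links the value of the place features (abbreviated [Place]) on the target to the same value on the neighbouring segment, so place is the feature that assimilates.
Since the environment is written after the underscore, the trigger follows the target; the direction is regressive.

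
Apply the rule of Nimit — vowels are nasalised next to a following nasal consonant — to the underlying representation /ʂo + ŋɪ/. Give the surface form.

The vowel /o/ is adjacent to the following nasal /ŋ/, so it acquires [+nasal] and surfaces as [õ].

[ʂõŋɪ]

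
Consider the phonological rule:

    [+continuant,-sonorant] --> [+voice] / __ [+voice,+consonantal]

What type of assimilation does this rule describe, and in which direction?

regressive voicing assimilation

The structural change is [+voice], and the conditioning segment [+voice,+consonantal] (a voiced consonant) is itself voiced, so the target comes to share the voicing of its neighbour — voicing assimilation.
The conditioning segment sits to the right of the focus bar, meaning the trigger follows the segment that changes — regressive assimilation.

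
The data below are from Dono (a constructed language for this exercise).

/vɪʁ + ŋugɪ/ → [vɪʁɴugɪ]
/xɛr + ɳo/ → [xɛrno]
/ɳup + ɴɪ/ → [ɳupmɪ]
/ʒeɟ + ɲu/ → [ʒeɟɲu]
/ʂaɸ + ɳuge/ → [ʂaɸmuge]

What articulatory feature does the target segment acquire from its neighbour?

place

The segment that alternates is /ŋ/, which surfaces as [ɴ] when adjacent to /ʁ/.
/ŋ/ is velar while /ʁ/ is uvular; the output [ɴ] is uvular, matching the trigger — so the feature that spreads is place.
The other alternating forms pattern the same way: /ɳ/ → [n] after /r/ (retroflex → alveolar, matching alveolar); /ɴ/ → [m] after /p/ (uvular → bilabial, matching bilabial); /ɳ/ → [m] after /ɸ/ (retroflex → bilabial, matching bilabial) — only place changes, and always toward the preceding segment.
No alternation appears in [ʒeɟɲu]: there the adjacent consonants already agree in place (/ɲ/ and /ɟ/ are both palatal), so this form is consistent with the same rule.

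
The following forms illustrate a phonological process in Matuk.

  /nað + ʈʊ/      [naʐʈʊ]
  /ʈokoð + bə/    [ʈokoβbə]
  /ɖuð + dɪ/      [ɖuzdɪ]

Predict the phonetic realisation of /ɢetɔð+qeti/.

The data show regressive place assimilation: /ð/ → [ʐ] before /ʈ/; /ð/ → [β] before /b/; /ð/ → [z] before /d/. In each pair only place changes, matching the following consonant, while manner and voice stay constant.
The rule targets /ð/ (voiced dental fricative), which sits before the trigger /q/ (uvular).
A voiced uvular fricative is [ʁ], so the surface segment is [ʁ].

[ɢetɔʁqeti]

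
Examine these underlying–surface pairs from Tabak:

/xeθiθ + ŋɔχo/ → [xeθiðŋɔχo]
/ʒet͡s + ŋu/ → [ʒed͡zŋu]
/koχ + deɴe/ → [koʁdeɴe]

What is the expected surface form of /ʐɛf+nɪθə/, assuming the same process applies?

[ʐɛvnɪθə]

The data show regressive voicing assimilation: /θ/ → [ð] before /ŋ/; /t͡s/ → [d͡z] before /ŋ/; /χ/ → [ʁ] before /d/. In each pair only voicing changes, matching the following consonant, while place and manner stay constant.
The rule targets /f/ (voiceless labiodental fricative), which sits before the trigger /n/ (voiced).
The voiced labiodental fricative is [v], so /f/ → [v].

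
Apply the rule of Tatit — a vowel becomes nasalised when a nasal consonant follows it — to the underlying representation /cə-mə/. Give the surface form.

The vowel /ə/ is adjacent to the following nasal /m/, so it acquires [+nasal] and surfaces as [ə̃].

[cə̃mə]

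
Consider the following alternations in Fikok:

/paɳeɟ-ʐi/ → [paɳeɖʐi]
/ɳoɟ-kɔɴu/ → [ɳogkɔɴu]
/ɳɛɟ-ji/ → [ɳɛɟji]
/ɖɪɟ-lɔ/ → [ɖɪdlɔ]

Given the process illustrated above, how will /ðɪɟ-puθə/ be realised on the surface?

[ðɪbpuθə]

The data show regressive place assimilation: /ɟ/ → [ɖ] before /ʐ/; /ɟ/ → [g] before /k/; /ɟ/ → [d] before /l/. In each pair only place changes, matching the following consonant, while manner and voice stay constant.
No alternation appears in [ɳɛɟji]: there the adjacent consonants already agree in place (/ɟ/ and /j/ are both palatal), so this form is consistent with the same rule.
The rule targets /ɟ/ (voiced palatal stop), which sits before the trigger /p/ (bilabial).
A voiced bilabial stop is [b], so the surface segment is [b].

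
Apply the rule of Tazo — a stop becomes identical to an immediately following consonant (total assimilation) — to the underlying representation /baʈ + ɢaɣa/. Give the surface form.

/ʈ/ is the segment targeted by the rule; it sits immediately before /ɢ/, so it assimilates completely and surfaces as [ɢ].

[baɢɢaɣa]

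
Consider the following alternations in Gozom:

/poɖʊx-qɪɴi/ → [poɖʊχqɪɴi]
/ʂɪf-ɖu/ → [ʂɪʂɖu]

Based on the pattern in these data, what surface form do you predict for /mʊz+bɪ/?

The data show regressive place assimilation: /x/ → [χ] before /q/; /f/ → [ʂ] before /ɖ/. In each pair only place changes, matching the following consonant, while manner and voice stay constant.
/z/ is a voiced alveolar fricative. The following trigger /b/ is bilabial, so /z/ must become bilabial as well.
The voiced bilabial fricative is [β], so /z/ → [β].

[mʊβbɪ]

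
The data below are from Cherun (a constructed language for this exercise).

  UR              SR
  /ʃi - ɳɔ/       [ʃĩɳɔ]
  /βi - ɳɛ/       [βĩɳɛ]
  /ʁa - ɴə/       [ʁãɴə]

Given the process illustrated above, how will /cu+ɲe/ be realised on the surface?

The data show regressive nasality assimilation (vowel nasalisation): /i/ → [ĩ] before /ɳ/; /a/ → [ã] before /ɴ/ — a vowel is nasalised by an immediately following nasal consonant.
The vowel /u/ is adjacent to the following nasal /ɲ/, so it acquires [+nasal] and surfaces as [ũ].

[cũɲe]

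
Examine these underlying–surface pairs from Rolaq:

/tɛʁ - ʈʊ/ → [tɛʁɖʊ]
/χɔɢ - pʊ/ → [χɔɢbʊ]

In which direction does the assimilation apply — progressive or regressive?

Comparing underlying and surface forms, /ʈ/ → [ɖ] is the alternation; the neighbouring /ʁ/ is constant.
The change voiceless → voiced matches the voicing of the preceding /ʁ/, identifying this as voicing assimilation.
Checking the remaining alternation: /p/ → [b] after /ɢ/ (voiceless → voiced, matching voiced) — only voicing changes, and always toward the preceding segment.
Since the segment that changes follows the conditioning segment, the assimilation is progressive.

progressive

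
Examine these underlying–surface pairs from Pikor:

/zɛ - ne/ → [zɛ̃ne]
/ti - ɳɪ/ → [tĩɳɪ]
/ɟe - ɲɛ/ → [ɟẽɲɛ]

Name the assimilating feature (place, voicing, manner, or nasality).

nasality

The vowel /ɛ/ surfaces as nasalised [ɛ̃] next to the following nasal /n/ — it has acquired the [+nasal] feature of its neighbour.
Likewise in the remaining data: /i/ → [ĩ] before /ɳ/; /e/ → [ẽ] before /ɲ/ — each time a vowel is nasalised next to a following nasal.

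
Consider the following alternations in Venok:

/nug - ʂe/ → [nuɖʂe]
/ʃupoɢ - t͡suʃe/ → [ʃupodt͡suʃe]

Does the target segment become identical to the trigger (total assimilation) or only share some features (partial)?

The segment that alternates is /g/, which surfaces as [ɖ] when adjacent to /ʂ/.
The change velar → retroflex matches the place of the following /ʂ/, identifying this as place assimilation.
Manner and voice are unchanged, so the assimilation is partial, not total.
Checking the remaining alternation: /ɢ/ → [d] before /t͡s/ (uvular → alveolar, matching alveolar) — only place changes, and always toward the following segment.

partial assimilation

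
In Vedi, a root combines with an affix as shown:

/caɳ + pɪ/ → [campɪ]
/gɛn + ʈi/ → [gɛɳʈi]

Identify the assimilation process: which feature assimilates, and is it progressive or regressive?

regressive place assimilation

Comparing underlying and surface forms, /ɳ/ → [m] is the alternation; the neighbouring /p/ is constant.
/ɳ/ is retroflex while /p/ is bilabial; the output [m] is bilabial, matching the trigger — so the feature that spreads is place.
Manner and voice are unchanged, so the assimilation is partial, not total.
The other alternating form patterns the same way: /n/ → [ɳ] before /ʈ/ (alveolar → retroflex, matching retroflex) — only place changes, and always toward the following segment.
The trigger is the following segment, so the direction is regressive (anticipatory).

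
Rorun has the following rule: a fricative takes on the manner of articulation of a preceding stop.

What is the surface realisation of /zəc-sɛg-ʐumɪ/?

/s/ is a voiceless alveolar fricative. The preceding trigger /c/ is a stop, so /s/ must become a stop as well.
The voiceless alveolar stop is [t], so /s/ → [t].
At the second juncture, /ʐ/ likewise becomes [ɖ] adjacent to /g/.

[zəctɛgɖumɪ]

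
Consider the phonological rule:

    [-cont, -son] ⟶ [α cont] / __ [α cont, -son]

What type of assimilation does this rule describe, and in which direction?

The shared variable α links the value of [cont] on the target to that of the neighbouring obstruent. [cont] distinguishes stops from fricatives — a manner-of-articulation feature — so this is manner assimilation.
Since the environment is written after the underscore, the trigger follows the target; the direction is regressive.

regressive manner assimilation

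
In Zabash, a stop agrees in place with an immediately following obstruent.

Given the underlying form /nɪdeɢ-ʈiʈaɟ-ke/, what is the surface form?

The rule targets /ɢ/ (voiced uvular stop), which sits before the trigger /ʈ/ (retroflex).
A voiced retroflex stop is [ɖ], so the surface segment is [ɖ].
The same rule applies at the second boundary: /ɟ/ → [g] next to /k/.

[nɪdeɖʈiʈagke]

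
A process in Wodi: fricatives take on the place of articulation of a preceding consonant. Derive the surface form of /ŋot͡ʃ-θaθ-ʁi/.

The rule targets /θ/ (voiceless dental fricative), which sits after the trigger /t͡ʃ/ (postalveolar).
Changing only its place to postalveolar gives [ʃ] — the voiceless postalveolar fricative.
The same rule applies at the second boundary: /ʁ/ → [ð] next to /θ/.

[ŋot͡ʃʃaθði]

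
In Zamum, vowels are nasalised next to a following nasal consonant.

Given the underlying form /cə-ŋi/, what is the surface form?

[cə̃ŋi]

/ə/ sits next to the nasal /ŋ/ and is therefore nasalised to [ə̃].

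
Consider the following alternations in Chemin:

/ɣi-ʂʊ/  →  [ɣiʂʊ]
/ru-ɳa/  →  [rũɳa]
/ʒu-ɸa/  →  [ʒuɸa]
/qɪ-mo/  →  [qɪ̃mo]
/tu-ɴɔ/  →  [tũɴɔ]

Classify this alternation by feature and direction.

The vowel /u/ surfaces as nasalised [ũ] next to the following nasal /ɳ/ — it has acquired the [+nasal] feature of its neighbour.
The other forms show the same pattern: /ɪ/ → [ɪ̃] before /m/; /u/ → [ũ] before /ɴ/ — each time a vowel is nasalised next to a following nasal.
No change occurs in [ɣiʂʊ], [ʒuɸa] because the vowel at the boundary is adjacent to an oral consonant, not a nasal (/i/ next to /ʂ/; /u/ next to /ɸ/).
Because the conditioning nasal is to the right of the vowel that changes, the process is regressive (anticipatory).

regressive nasality assimilation (vowel nasalisation)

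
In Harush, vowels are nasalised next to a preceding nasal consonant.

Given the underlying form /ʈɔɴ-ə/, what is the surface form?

[ʈɔɴə̃]

The vowel /ə/ is adjacent to the preceding nasal /ɴ/, so it acquires [+nasal] and surfaces as [ə̃].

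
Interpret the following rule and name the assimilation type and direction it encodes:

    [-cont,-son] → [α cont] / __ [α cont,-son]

The shared variable α links the value of [cont] on the target to that of the neighbouring obstruent. [cont] distinguishes stops from fricatives — a manner-of-articulation feature — so this is manner assimilation.
Since the environment is written after the underscore, the trigger follows the target; the direction is regressive.

regressive manner assimilation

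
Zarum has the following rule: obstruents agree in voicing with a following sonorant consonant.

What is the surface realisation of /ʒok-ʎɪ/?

[ʒogʎɪ]

/k/ is a voiceless velar stop. The following trigger /ʎ/ is voiced, so /k/ must become voiced as well.
Changing only its voicing to voiced gives [g] — the voiced velar stop.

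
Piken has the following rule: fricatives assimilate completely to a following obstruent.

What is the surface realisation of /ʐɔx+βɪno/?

/x/ is the segment targeted by the rule; it sits immediately before /β/, so it assimilates completely and surfaces as [β].

[ʐɔββɪno]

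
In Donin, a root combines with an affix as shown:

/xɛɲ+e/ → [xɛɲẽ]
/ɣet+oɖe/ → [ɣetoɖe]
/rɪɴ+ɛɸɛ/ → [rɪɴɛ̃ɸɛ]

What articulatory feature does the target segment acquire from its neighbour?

nasality

The vowel /e/ surfaces as nasalised [ẽ] next to the preceding nasal /ɲ/ — it has acquired the [+nasal] feature of its neighbour.
Likewise in the remaining data: /ɛ/ → [ɛ̃] after /ɴ/ — each time a vowel is nasalised next to a preceding nasal.
No change occurs in [ɣetoɖe] because the vowel at the boundary is adjacent to an oral consonant, not a nasal (/o/ next to /t/).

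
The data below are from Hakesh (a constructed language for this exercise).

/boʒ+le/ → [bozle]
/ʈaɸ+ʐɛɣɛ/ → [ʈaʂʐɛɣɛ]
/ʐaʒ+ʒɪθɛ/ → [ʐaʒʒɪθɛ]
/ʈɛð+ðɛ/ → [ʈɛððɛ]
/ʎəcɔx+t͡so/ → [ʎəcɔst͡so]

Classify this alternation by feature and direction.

Comparing underlying and surface forms, /ʒ/ → [z] is the alternation; the neighbouring /l/ is constant.
The change postalveolar → alveolar matches the place of the following /l/, identifying this as place assimilation.
Manner and voice are unchanged, so the assimilation is partial, not total.
The other alternating forms pattern the same way: /ɸ/ → [ʂ] before /ʐ/ (bilabial → retroflex, matching retroflex); /x/ → [s] before /t͡s/ (velar → alveolar, matching alveolar) — only place changes, and always toward the following segment.
Nothing changes in [ʐaʒʒɪθɛ], [ʈɛððɛ]: there the adjacent consonants already agree in place (/ʒ/ and /ʒ/ are both postalveolar; /ð/ and /ð/ are both dental), so these forms are consistent with the same rule.
The trigger is the following segment, so the direction is regressive (anticipatory).

regressive place assimilation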